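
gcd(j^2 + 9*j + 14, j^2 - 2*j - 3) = 1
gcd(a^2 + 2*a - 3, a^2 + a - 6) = a + 3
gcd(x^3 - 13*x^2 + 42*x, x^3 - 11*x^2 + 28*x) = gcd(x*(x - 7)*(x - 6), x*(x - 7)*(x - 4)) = x^2 - 7*x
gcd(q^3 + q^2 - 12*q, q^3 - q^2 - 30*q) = q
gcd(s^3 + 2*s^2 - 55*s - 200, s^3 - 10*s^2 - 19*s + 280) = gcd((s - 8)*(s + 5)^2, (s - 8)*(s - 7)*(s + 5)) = s^2 - 3*s - 40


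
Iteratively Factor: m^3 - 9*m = (m - 3)*(m^2 + 3*m) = (m - 3)*(m + 3)*(m)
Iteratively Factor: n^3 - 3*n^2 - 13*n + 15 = (n + 3)*(n^2 - 6*n + 5) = (n - 1)*(n + 3)*(n - 5)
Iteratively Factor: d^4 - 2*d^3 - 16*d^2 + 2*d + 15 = (d + 3)*(d^3 - 5*d^2 - d + 5) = (d - 5)*(d + 3)*(d^2 - 1) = (d - 5)*(d + 1)*(d + 3)*(d - 1)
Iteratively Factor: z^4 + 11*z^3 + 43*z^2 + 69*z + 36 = (z + 3)*(z^3 + 8*z^2 + 19*z + 12) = (z + 3)^2*(z^2 + 5*z + 4) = (z + 3)^2*(z + 4)*(z + 1)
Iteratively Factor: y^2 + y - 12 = (y - 3)*(y + 4)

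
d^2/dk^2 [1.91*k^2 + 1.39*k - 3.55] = 3.82000000000000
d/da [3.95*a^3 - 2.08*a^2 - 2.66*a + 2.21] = 11.85*a^2 - 4.16*a - 2.66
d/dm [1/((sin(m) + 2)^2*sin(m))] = -(3*sin(m) + 2)*cos(m)/((sin(m) + 2)^3*sin(m)^2)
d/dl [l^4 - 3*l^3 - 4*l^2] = l*(4*l^2 - 9*l - 8)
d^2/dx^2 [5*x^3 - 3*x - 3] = 30*x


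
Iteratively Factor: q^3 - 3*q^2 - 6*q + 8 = (q - 4)*(q^2 + q - 2) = (q - 4)*(q + 2)*(q - 1)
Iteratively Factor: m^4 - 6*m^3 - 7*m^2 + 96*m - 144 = (m + 4)*(m^3 - 10*m^2 + 33*m - 36) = (m - 3)*(m + 4)*(m^2 - 7*m + 12) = (m - 3)^2*(m + 4)*(m - 4)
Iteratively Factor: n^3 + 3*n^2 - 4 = (n - 1)*(n^2 + 4*n + 4) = (n - 1)*(n + 2)*(n + 2)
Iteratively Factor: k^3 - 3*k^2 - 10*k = (k - 5)*(k^2 + 2*k) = k*(k - 5)*(k + 2)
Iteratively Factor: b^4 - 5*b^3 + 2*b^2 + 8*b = (b + 1)*(b^3 - 6*b^2 + 8*b) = (b - 2)*(b + 1)*(b^2 - 4*b) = (b - 4)*(b - 2)*(b + 1)*(b)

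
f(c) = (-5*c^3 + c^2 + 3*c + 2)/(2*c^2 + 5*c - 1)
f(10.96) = -21.86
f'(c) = (-4*c - 5)*(-5*c^3 + c^2 + 3*c + 2)/(2*c^2 + 5*c - 1)^2 + (-15*c^2 + 2*c + 3)/(2*c^2 + 5*c - 1) = (-10*c^4 - 50*c^3 + 14*c^2 - 10*c - 13)/(4*c^4 + 20*c^3 + 21*c^2 - 10*c + 1)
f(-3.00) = 68.50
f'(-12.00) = -2.31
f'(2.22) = -1.90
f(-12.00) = 38.55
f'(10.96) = -2.41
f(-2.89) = 97.57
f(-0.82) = -0.79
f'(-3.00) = 170.75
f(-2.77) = 217.09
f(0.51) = 1.51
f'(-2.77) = 2424.90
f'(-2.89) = 408.22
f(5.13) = -8.17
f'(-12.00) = -2.31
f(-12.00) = 38.55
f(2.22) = -2.06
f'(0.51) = -5.08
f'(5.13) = -2.24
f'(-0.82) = 1.96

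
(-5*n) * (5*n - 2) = -25*n^2 + 10*n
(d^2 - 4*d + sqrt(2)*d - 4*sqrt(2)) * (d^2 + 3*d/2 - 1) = d^4 - 5*d^3/2 + sqrt(2)*d^3 - 7*d^2 - 5*sqrt(2)*d^2/2 - 7*sqrt(2)*d + 4*d + 4*sqrt(2)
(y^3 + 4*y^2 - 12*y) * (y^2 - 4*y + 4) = y^5 - 24*y^3 + 64*y^2 - 48*y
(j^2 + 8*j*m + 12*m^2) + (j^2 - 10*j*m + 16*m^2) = 2*j^2 - 2*j*m + 28*m^2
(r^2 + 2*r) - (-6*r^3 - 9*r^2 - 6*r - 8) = 6*r^3 + 10*r^2 + 8*r + 8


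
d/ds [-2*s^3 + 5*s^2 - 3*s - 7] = -6*s^2 + 10*s - 3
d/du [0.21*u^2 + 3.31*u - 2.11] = 0.42*u + 3.31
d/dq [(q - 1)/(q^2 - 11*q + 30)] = (q^2 - 11*q - (q - 1)*(2*q - 11) + 30)/(q^2 - 11*q + 30)^2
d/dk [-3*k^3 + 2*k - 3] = 2 - 9*k^2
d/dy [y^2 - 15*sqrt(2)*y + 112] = 2*y - 15*sqrt(2)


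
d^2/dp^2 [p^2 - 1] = 2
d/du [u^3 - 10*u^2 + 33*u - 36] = 3*u^2 - 20*u + 33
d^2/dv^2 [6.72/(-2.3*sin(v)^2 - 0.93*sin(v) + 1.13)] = (142.1952*sin(v)^4 + 43.12224*sin(v)^3 - 137.619552*sin(v)^2 - 79.182432*sin(v) - 46.554816)/(2.3*sin(v)^2 + 0.93*sin(v) - 1.13)^3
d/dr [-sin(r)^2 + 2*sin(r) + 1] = 2*(1 - sin(r))*cos(r)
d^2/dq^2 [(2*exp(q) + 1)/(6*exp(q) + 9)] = 4*(3 - 2*exp(q))*exp(q)/(3*(8*exp(3*q) + 36*exp(2*q) + 54*exp(q) + 27))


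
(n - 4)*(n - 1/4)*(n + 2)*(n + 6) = n^4 + 15*n^3/4 - 21*n^2 - 43*n + 12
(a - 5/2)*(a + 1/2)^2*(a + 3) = a^4 + 3*a^3/2 - 27*a^2/4 - 59*a/8 - 15/8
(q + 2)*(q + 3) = q^2 + 5*q + 6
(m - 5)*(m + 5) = m^2 - 25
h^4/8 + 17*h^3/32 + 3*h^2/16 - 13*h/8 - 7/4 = (h/4 + 1/2)*(h/2 + 1)*(h - 7/4)*(h + 2)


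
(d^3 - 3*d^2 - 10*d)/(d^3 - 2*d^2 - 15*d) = (d + 2)/(d + 3)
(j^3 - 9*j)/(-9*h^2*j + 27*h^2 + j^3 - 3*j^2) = j*(-j - 3)/(9*h^2 - j^2)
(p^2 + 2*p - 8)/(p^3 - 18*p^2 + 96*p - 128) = (p + 4)/(p^2 - 16*p + 64)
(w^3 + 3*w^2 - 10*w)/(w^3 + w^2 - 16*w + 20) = w/(w - 2)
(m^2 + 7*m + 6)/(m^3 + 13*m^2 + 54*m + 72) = (m + 1)/(m^2 + 7*m + 12)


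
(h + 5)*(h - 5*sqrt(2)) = h^2 - 5*sqrt(2)*h + 5*h - 25*sqrt(2)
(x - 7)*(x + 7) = x^2 - 49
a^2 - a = a*(a - 1)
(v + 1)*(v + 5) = v^2 + 6*v + 5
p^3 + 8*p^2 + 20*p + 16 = (p + 2)^2*(p + 4)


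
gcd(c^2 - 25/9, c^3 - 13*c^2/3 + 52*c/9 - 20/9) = c - 5/3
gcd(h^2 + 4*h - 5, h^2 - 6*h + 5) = h - 1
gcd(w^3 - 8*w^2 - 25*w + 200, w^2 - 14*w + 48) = w - 8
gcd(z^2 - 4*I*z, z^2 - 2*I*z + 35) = 1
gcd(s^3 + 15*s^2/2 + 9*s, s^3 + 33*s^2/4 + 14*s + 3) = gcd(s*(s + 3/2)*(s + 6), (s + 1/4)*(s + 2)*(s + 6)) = s + 6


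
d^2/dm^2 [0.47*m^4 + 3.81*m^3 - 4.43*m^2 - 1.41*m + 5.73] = 5.64*m^2 + 22.86*m - 8.86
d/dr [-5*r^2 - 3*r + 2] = -10*r - 3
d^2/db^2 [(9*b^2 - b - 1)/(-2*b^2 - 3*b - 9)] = 2*(58*b^3 + 498*b^2 - 36*b - 765)/(8*b^6 + 36*b^5 + 162*b^4 + 351*b^3 + 729*b^2 + 729*b + 729)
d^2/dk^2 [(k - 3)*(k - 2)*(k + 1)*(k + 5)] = 12*k^2 + 6*k - 38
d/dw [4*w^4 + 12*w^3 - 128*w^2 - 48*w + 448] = 16*w^3 + 36*w^2 - 256*w - 48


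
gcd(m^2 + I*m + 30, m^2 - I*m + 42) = m + 6*I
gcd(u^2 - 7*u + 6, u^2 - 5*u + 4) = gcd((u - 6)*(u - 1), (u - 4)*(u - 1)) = u - 1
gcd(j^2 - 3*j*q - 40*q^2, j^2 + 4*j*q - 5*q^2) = j + 5*q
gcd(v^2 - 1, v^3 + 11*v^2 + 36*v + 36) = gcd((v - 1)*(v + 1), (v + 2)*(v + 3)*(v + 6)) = 1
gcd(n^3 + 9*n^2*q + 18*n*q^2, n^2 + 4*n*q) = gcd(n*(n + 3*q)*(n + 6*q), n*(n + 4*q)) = n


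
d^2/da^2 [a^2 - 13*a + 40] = 2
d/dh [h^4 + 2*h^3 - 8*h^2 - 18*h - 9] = 4*h^3 + 6*h^2 - 16*h - 18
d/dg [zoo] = 0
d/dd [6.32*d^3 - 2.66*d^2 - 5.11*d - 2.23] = 18.96*d^2 - 5.32*d - 5.11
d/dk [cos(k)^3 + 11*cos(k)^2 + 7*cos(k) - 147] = (3*sin(k)^2 - 22*cos(k) - 10)*sin(k)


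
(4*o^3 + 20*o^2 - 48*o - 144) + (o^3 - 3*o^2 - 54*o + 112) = 5*o^3 + 17*o^2 - 102*o - 32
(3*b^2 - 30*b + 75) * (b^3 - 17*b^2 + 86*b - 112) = 3*b^5 - 81*b^4 + 843*b^3 - 4191*b^2 + 9810*b - 8400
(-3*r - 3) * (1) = -3*r - 3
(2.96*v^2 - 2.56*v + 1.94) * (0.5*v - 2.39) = 1.48*v^3 - 8.3544*v^2 + 7.0884*v - 4.6366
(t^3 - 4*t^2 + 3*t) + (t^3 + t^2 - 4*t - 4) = 2*t^3 - 3*t^2 - t - 4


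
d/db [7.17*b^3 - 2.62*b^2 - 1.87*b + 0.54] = 21.51*b^2 - 5.24*b - 1.87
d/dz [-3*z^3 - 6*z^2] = 3*z*(-3*z - 4)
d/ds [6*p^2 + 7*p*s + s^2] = 7*p + 2*s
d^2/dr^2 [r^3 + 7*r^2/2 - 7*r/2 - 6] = 6*r + 7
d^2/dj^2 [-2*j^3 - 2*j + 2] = -12*j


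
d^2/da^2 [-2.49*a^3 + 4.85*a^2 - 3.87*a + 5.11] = 9.7 - 14.94*a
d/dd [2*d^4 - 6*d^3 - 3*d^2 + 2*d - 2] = 8*d^3 - 18*d^2 - 6*d + 2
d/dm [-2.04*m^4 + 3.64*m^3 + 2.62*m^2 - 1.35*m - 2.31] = -8.16*m^3 + 10.92*m^2 + 5.24*m - 1.35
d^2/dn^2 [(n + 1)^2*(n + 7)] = 6*n + 18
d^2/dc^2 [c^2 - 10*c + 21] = 2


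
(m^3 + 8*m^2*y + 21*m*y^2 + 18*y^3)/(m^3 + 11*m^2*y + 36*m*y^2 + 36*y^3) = (m + 3*y)/(m + 6*y)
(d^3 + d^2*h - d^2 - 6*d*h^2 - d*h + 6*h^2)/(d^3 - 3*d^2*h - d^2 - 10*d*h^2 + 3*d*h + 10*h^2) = (d^2 + d*h - 6*h^2)/(d^2 - 3*d*h - 10*h^2)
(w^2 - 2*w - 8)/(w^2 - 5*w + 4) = (w + 2)/(w - 1)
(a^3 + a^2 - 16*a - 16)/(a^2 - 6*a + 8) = (a^2 + 5*a + 4)/(a - 2)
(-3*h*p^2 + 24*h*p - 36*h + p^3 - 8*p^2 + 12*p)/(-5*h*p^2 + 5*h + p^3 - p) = (3*h*p^2 - 24*h*p + 36*h - p^3 + 8*p^2 - 12*p)/(5*h*p^2 - 5*h - p^3 + p)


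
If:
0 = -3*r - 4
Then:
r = -4/3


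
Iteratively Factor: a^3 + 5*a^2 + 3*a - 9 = (a + 3)*(a^2 + 2*a - 3) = (a + 3)^2*(a - 1)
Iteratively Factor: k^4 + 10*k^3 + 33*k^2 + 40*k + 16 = (k + 4)*(k^3 + 6*k^2 + 9*k + 4) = (k + 1)*(k + 4)*(k^2 + 5*k + 4) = (k + 1)^2*(k + 4)*(k + 4)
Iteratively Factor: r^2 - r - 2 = (r + 1)*(r - 2)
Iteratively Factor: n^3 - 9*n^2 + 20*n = (n - 4)*(n^2 - 5*n) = n*(n - 4)*(n - 5)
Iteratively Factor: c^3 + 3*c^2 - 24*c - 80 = (c - 5)*(c^2 + 8*c + 16) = (c - 5)*(c + 4)*(c + 4)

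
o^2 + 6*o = o*(o + 6)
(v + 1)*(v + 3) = v^2 + 4*v + 3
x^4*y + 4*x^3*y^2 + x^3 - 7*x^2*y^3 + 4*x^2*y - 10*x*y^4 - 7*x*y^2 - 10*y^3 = (x - 2*y)*(x + y)*(x + 5*y)*(x*y + 1)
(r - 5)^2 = r^2 - 10*r + 25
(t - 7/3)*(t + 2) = t^2 - t/3 - 14/3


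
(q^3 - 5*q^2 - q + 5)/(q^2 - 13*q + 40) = (q^2 - 1)/(q - 8)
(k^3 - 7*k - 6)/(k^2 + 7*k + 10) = (k^2 - 2*k - 3)/(k + 5)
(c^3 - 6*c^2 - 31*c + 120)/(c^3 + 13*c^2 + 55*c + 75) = (c^2 - 11*c + 24)/(c^2 + 8*c + 15)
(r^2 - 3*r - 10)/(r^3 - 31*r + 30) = (r + 2)/(r^2 + 5*r - 6)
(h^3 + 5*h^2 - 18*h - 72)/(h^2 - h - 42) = (h^2 - h - 12)/(h - 7)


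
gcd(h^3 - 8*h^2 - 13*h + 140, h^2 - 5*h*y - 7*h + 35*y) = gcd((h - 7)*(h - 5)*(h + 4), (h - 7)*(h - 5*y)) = h - 7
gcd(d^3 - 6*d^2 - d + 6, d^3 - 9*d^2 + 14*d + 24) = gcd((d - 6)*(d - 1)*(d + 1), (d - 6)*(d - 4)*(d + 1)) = d^2 - 5*d - 6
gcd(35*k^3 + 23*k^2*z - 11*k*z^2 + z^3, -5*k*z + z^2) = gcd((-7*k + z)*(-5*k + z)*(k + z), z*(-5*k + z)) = -5*k + z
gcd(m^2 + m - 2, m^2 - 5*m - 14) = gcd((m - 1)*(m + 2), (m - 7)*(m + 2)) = m + 2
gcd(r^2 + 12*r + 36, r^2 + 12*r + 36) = r^2 + 12*r + 36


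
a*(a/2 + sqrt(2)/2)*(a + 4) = a^3/2 + sqrt(2)*a^2/2 + 2*a^2 + 2*sqrt(2)*a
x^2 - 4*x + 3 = (x - 3)*(x - 1)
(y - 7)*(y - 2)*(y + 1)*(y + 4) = y^4 - 4*y^3 - 27*y^2 + 34*y + 56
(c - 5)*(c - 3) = c^2 - 8*c + 15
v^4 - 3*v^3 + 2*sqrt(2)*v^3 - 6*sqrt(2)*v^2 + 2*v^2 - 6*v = v*(v - 3)*(v + sqrt(2))^2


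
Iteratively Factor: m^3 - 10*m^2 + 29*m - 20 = (m - 4)*(m^2 - 6*m + 5) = (m - 5)*(m - 4)*(m - 1)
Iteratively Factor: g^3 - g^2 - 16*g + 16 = (g + 4)*(g^2 - 5*g + 4) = (g - 1)*(g + 4)*(g - 4)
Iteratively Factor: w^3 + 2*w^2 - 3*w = (w + 3)*(w^2 - w) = (w - 1)*(w + 3)*(w)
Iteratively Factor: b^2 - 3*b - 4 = (b - 4)*(b + 1)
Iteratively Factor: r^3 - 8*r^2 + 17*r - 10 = (r - 5)*(r^2 - 3*r + 2) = (r - 5)*(r - 1)*(r - 2)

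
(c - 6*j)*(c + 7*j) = c^2 + c*j - 42*j^2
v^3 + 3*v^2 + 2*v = v*(v + 1)*(v + 2)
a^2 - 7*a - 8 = (a - 8)*(a + 1)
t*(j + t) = j*t + t^2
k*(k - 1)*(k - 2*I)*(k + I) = k^4 - k^3 - I*k^3 + 2*k^2 + I*k^2 - 2*k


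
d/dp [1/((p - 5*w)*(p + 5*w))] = -2*p/(p^4 - 50*p^2*w^2 + 625*w^4)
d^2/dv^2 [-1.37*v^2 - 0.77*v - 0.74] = -2.74000000000000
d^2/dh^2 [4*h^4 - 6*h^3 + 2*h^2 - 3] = 48*h^2 - 36*h + 4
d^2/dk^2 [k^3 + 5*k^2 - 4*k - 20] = 6*k + 10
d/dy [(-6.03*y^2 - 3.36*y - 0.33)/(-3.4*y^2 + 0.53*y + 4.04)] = (-14.6199*y^2 - 50.9664*y - 13.3995)/(11.56*y^4 - 3.604*y^3 - 27.1911*y^2 + 4.2824*y + 16.3216)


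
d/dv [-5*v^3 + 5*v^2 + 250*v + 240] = -15*v^2 + 10*v + 250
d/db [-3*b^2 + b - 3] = 1 - 6*b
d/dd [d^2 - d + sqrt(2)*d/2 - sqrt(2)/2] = 2*d - 1 + sqrt(2)/2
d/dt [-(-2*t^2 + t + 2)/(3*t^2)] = (t + 4)/(3*t^3)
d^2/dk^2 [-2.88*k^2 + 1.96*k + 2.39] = -5.76000000000000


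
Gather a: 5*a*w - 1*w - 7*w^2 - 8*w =5*a*w - 7*w^2 - 9*w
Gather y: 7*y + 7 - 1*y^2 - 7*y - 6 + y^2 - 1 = 0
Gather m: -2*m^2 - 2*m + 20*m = -2*m^2 + 18*m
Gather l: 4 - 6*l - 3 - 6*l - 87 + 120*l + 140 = 108*l + 54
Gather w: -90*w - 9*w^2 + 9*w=-9*w^2 - 81*w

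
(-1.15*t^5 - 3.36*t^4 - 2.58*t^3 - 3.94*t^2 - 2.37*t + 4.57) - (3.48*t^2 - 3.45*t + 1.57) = -1.15*t^5 - 3.36*t^4 - 2.58*t^3 - 7.42*t^2 + 1.08*t + 3.0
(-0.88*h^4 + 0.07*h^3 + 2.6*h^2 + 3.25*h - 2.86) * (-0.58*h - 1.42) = 0.5104*h^5 + 1.209*h^4 - 1.6074*h^3 - 5.577*h^2 - 2.9562*h + 4.0612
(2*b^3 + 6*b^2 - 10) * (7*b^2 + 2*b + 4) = 14*b^5 + 46*b^4 + 20*b^3 - 46*b^2 - 20*b - 40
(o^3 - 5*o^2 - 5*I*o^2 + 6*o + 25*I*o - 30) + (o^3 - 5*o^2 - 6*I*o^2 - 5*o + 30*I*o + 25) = 2*o^3 - 10*o^2 - 11*I*o^2 + o + 55*I*o - 5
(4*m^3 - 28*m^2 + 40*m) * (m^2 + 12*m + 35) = 4*m^5 + 20*m^4 - 156*m^3 - 500*m^2 + 1400*m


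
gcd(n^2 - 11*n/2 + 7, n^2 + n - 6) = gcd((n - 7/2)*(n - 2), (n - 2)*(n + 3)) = n - 2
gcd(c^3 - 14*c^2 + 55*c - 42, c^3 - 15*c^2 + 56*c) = c - 7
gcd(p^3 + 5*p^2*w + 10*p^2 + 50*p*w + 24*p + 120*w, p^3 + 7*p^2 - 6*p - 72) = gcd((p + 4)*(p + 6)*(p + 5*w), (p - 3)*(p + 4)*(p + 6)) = p^2 + 10*p + 24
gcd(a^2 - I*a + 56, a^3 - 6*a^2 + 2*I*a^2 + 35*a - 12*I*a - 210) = a + 7*I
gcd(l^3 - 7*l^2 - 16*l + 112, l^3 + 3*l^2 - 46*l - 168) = l^2 - 3*l - 28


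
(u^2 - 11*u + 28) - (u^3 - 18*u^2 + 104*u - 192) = -u^3 + 19*u^2 - 115*u + 220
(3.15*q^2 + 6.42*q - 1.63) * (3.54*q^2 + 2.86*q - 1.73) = 11.151*q^4 + 31.7358*q^3 + 7.1415*q^2 - 15.7684*q + 2.8199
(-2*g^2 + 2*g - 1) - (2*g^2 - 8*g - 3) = -4*g^2 + 10*g + 2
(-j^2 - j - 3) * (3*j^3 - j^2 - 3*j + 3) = -3*j^5 - 2*j^4 - 5*j^3 + 3*j^2 + 6*j - 9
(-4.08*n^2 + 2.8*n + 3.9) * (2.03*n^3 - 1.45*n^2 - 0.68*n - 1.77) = -8.2824*n^5 + 11.6*n^4 + 6.6314*n^3 - 0.337399999999999*n^2 - 7.608*n - 6.903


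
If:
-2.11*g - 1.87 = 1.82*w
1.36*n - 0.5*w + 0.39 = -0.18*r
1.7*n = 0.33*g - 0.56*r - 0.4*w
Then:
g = -0.862559241706161*w - 0.886255924170616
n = 0.885065888844043*w - 0.3638200133983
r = 0.582195656787154 - 3.90938671571055*w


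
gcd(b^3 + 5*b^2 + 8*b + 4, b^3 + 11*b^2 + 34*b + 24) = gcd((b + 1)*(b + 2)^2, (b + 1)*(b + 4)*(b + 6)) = b + 1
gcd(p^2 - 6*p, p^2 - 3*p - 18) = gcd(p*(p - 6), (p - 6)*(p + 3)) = p - 6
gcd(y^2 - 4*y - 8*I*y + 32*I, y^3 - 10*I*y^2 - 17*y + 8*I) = y - 8*I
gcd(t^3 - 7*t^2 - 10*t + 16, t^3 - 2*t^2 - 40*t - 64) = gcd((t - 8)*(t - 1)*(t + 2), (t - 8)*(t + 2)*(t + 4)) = t^2 - 6*t - 16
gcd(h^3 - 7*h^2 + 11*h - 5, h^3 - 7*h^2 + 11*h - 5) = h^3 - 7*h^2 + 11*h - 5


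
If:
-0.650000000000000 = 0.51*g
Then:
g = -1.27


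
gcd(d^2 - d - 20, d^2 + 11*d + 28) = d + 4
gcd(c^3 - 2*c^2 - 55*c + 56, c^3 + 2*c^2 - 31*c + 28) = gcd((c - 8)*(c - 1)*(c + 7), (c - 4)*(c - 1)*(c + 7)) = c^2 + 6*c - 7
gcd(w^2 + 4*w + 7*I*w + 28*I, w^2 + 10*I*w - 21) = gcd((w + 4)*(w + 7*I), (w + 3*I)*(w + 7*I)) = w + 7*I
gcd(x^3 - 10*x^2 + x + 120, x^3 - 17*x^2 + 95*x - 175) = x - 5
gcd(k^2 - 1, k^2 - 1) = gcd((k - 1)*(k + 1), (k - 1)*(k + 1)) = k^2 - 1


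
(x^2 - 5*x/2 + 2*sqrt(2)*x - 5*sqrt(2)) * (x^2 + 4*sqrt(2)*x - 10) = x^4 - 5*x^3/2 + 6*sqrt(2)*x^3 - 15*sqrt(2)*x^2 + 6*x^2 - 20*sqrt(2)*x - 15*x + 50*sqrt(2)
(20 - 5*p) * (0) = 0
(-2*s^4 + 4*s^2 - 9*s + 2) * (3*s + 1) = -6*s^5 - 2*s^4 + 12*s^3 - 23*s^2 - 3*s + 2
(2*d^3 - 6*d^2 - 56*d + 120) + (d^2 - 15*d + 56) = 2*d^3 - 5*d^2 - 71*d + 176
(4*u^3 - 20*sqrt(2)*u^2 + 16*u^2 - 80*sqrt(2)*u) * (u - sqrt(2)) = 4*u^4 - 24*sqrt(2)*u^3 + 16*u^3 - 96*sqrt(2)*u^2 + 40*u^2 + 160*u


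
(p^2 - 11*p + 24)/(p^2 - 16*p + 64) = (p - 3)/(p - 8)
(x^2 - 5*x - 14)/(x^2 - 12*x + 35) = (x + 2)/(x - 5)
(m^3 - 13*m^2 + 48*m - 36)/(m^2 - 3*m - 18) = (m^2 - 7*m + 6)/(m + 3)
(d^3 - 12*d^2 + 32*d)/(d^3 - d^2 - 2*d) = (-d^2 + 12*d - 32)/(-d^2 + d + 2)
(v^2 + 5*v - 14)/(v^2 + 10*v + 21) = (v - 2)/(v + 3)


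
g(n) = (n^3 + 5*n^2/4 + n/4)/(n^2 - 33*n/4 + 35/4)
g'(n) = (33/4 - 2*n)*(n^3 + 5*n^2/4 + n/4)/(n^2 - 33*n/4 + 35/4)^2 + (3*n^2 + 5*n/2 + 1/4)/(n^2 - 33*n/4 + 35/4) = (16*n^4 - 264*n^3 + 251*n^2 + 350*n + 35)/(16*n^4 - 264*n^3 + 1369*n^2 - 2310*n + 1225)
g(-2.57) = -0.26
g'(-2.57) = 0.28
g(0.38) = 0.06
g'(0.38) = 0.36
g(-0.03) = -0.00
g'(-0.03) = 0.02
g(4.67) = -16.35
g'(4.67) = -11.94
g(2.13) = -3.70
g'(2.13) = -1.03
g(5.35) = -28.12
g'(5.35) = -24.89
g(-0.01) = -0.00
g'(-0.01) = 0.03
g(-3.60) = -0.61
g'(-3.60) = 0.40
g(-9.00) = -3.84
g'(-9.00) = 0.73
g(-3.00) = -0.39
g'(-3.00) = 0.33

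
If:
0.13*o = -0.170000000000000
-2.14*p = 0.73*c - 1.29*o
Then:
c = -2.93150684931507*p - 2.31085353003161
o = -1.31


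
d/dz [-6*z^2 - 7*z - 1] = -12*z - 7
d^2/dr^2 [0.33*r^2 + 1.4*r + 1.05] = 0.660000000000000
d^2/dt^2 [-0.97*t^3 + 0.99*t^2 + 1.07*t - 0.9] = 1.98 - 5.82*t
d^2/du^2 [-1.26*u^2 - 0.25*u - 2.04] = -2.52000000000000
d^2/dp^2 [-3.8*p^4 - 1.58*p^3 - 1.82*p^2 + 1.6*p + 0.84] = -45.6*p^2 - 9.48*p - 3.64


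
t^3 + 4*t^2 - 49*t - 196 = (t - 7)*(t + 4)*(t + 7)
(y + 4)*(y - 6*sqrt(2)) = y^2 - 6*sqrt(2)*y + 4*y - 24*sqrt(2)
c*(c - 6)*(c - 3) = c^3 - 9*c^2 + 18*c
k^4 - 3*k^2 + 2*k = k*(k - 1)^2*(k + 2)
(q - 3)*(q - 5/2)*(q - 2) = q^3 - 15*q^2/2 + 37*q/2 - 15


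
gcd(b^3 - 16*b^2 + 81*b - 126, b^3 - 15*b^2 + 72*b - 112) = b - 7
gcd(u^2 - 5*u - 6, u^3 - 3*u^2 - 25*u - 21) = u + 1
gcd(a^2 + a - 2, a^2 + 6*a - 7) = a - 1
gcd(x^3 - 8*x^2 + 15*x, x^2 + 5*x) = x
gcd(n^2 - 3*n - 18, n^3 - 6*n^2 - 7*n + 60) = n + 3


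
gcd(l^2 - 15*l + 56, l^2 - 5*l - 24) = l - 8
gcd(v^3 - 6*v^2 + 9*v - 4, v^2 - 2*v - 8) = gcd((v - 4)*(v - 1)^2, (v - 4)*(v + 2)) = v - 4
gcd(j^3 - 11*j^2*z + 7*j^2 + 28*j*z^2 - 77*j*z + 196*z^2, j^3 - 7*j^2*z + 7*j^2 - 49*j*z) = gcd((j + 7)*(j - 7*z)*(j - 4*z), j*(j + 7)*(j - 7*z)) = -j^2 + 7*j*z - 7*j + 49*z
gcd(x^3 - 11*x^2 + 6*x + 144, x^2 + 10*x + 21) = x + 3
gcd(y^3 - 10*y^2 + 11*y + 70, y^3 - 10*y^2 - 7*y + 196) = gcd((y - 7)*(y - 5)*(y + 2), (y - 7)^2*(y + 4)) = y - 7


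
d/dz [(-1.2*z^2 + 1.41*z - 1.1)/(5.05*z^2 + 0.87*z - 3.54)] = (-8.1645*z^2 + 19.606*z - 4.0344)/(25.5025*z^4 + 8.787*z^3 - 34.9971*z^2 - 6.1596*z + 12.5316)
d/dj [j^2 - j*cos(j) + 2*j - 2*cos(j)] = j*sin(j) + 2*j + 2*sin(j) - cos(j) + 2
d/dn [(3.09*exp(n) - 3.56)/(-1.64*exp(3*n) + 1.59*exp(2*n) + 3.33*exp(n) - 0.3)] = (10.1352*exp(3*n) - 22.4283*exp(2*n) + 11.3208*exp(n) + 10.9278)*exp(n)/(2.6896*exp(6*n) - 5.2152*exp(5*n) - 8.3943*exp(4*n) + 11.5734*exp(3*n) + 10.1349*exp(2*n) - 1.998*exp(n) + 0.09)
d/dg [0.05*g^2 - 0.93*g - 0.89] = 0.1*g - 0.93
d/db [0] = 0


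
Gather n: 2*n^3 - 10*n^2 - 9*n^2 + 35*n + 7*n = 2*n^3 - 19*n^2 + 42*n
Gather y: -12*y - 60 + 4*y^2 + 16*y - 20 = 4*y^2 + 4*y - 80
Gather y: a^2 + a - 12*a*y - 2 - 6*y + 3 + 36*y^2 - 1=a^2 + a + 36*y^2 + y*(-12*a - 6)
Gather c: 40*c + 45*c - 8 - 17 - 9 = 85*c - 34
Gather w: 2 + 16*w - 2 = 16*w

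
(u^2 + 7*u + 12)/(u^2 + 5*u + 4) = (u + 3)/(u + 1)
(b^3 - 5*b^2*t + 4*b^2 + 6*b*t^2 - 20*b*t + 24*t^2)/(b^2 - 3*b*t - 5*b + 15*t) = (b^2 - 2*b*t + 4*b - 8*t)/(b - 5)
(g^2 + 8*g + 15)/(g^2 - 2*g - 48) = (g^2 + 8*g + 15)/(g^2 - 2*g - 48)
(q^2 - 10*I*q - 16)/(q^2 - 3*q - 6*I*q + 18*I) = (q^2 - 10*I*q - 16)/(q^2 - 3*q - 6*I*q + 18*I)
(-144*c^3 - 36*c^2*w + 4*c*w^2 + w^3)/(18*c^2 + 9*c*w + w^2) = (-24*c^2 - 2*c*w + w^2)/(3*c + w)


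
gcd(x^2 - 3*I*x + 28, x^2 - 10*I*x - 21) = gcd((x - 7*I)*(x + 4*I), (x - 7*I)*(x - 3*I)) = x - 7*I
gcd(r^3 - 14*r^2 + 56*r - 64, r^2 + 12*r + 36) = 1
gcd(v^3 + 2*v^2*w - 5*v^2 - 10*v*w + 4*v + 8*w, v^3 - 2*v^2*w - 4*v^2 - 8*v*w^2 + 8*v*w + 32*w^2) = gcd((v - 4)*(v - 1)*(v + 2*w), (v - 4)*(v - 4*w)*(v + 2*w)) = v^2 + 2*v*w - 4*v - 8*w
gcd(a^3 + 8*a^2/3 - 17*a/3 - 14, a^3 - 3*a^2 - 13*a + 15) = a + 3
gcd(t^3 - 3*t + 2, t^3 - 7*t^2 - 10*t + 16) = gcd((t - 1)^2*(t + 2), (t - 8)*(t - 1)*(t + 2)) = t^2 + t - 2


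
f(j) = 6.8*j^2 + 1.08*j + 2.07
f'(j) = 13.6*j + 1.08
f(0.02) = 2.09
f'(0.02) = 1.35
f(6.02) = 255.01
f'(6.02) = 82.95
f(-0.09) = 2.03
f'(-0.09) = -0.14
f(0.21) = 2.60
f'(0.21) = 3.94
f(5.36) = 203.22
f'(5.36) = 73.98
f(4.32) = 133.64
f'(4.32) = 59.83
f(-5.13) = 175.48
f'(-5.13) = -68.69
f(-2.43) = 39.60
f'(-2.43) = -31.97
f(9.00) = 562.59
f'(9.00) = 123.48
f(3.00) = 66.51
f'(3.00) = 41.88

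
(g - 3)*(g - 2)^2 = g^3 - 7*g^2 + 16*g - 12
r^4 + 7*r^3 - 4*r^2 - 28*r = r*(r - 2)*(r + 2)*(r + 7)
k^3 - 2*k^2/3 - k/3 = k*(k - 1)*(k + 1/3)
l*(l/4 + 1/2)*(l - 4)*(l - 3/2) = l^4/4 - 7*l^3/8 - 5*l^2/4 + 3*l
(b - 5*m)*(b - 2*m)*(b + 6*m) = b^3 - b^2*m - 32*b*m^2 + 60*m^3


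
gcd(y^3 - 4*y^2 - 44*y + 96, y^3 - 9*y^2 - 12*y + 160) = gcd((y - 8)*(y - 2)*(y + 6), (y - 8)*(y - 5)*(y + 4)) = y - 8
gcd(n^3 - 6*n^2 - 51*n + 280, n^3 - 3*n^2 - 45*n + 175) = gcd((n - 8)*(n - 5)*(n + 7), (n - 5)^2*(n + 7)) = n^2 + 2*n - 35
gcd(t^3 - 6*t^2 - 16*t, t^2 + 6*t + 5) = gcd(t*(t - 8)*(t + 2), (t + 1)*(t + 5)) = 1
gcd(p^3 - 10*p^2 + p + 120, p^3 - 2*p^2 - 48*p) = p - 8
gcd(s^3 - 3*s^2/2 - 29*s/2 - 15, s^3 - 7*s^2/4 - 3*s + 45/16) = s + 3/2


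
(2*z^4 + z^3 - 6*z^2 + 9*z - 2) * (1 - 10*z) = -20*z^5 - 8*z^4 + 61*z^3 - 96*z^2 + 29*z - 2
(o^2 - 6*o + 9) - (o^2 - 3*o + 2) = 7 - 3*o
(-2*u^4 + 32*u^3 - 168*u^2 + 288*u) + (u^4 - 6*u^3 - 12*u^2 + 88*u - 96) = -u^4 + 26*u^3 - 180*u^2 + 376*u - 96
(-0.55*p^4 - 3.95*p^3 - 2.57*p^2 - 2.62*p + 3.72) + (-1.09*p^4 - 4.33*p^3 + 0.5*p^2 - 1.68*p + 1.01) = -1.64*p^4 - 8.28*p^3 - 2.07*p^2 - 4.3*p + 4.73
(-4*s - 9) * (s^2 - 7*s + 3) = -4*s^3 + 19*s^2 + 51*s - 27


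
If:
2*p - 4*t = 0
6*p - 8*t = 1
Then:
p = 1/2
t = 1/4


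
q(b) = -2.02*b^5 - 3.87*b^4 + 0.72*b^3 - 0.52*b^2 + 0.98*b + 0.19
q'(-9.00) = -54795.88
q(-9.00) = 93312.28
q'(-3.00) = -376.60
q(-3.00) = 150.52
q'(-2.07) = -35.75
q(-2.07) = -4.74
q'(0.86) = -13.69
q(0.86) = -1.96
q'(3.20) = -1546.54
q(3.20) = -1062.00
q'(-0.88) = 8.06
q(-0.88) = -2.82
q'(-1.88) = -12.74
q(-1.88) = -9.18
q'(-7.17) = -20867.60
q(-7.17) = 27750.93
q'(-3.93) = -1431.26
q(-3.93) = 915.15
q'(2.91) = -1089.47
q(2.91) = -682.65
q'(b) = -10.1*b^4 - 15.48*b^3 + 2.16*b^2 - 1.04*b + 0.98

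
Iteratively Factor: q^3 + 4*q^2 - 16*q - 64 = (q - 4)*(q^2 + 8*q + 16) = (q - 4)*(q + 4)*(q + 4)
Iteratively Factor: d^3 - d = (d + 1)*(d^2 - d) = (d - 1)*(d + 1)*(d)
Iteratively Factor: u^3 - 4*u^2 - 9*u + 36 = (u + 3)*(u^2 - 7*u + 12) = (u - 3)*(u + 3)*(u - 4)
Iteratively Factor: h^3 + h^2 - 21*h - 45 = (h - 5)*(h^2 + 6*h + 9) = (h - 5)*(h + 3)*(h + 3)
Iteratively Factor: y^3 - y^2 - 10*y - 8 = (y + 1)*(y^2 - 2*y - 8) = (y - 4)*(y + 1)*(y + 2)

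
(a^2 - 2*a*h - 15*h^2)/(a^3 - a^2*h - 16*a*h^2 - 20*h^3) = (a + 3*h)/(a^2 + 4*a*h + 4*h^2)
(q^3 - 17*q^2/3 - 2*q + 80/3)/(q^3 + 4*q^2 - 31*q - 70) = (q - 8/3)/(q + 7)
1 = 1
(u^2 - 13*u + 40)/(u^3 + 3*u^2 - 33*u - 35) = (u - 8)/(u^2 + 8*u + 7)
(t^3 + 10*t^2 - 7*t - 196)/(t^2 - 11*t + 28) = (t^2 + 14*t + 49)/(t - 7)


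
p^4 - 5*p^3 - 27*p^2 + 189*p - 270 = (p - 5)*(p - 3)^2*(p + 6)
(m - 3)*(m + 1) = m^2 - 2*m - 3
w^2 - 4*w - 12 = (w - 6)*(w + 2)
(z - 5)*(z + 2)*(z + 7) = z^3 + 4*z^2 - 31*z - 70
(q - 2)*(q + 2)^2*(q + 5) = q^4 + 7*q^3 + 6*q^2 - 28*q - 40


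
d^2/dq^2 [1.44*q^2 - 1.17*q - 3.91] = 2.88000000000000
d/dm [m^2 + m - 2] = 2*m + 1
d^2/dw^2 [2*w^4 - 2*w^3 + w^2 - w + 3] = 24*w^2 - 12*w + 2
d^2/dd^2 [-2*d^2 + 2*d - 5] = -4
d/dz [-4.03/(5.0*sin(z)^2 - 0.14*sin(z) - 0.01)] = (40.3*sin(z) - 0.5642)*cos(z)/(-5.0*sin(z)^2 + 0.14*sin(z) + 0.01)^2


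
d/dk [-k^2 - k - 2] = -2*k - 1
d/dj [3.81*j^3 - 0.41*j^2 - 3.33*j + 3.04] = 11.43*j^2 - 0.82*j - 3.33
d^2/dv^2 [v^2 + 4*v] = 2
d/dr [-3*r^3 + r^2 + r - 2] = -9*r^2 + 2*r + 1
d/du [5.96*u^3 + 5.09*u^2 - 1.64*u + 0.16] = 17.88*u^2 + 10.18*u - 1.64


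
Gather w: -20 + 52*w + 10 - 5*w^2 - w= -5*w^2 + 51*w - 10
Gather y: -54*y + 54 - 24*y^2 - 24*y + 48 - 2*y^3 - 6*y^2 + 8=-2*y^3 - 30*y^2 - 78*y + 110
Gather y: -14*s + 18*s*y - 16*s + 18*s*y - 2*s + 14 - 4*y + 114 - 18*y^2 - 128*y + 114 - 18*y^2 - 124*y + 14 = -32*s - 36*y^2 + y*(36*s - 256) + 256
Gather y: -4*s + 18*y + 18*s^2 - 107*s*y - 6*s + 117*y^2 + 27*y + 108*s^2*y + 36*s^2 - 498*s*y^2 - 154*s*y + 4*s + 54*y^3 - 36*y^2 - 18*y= 54*s^2 - 6*s + 54*y^3 + y^2*(81 - 498*s) + y*(108*s^2 - 261*s + 27)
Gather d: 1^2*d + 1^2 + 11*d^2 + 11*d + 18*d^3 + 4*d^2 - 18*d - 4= 18*d^3 + 15*d^2 - 6*d - 3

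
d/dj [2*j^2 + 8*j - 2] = 4*j + 8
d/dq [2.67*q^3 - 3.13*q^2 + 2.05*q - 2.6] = 8.01*q^2 - 6.26*q + 2.05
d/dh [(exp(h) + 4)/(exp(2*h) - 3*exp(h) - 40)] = (-(exp(h) + 4)*(2*exp(h) - 3) + exp(2*h) - 3*exp(h) - 40)*exp(h)/(-exp(2*h) + 3*exp(h) + 40)^2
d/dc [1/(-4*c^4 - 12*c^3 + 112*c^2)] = (c^2 + 9*c/4 - 14)/(c^3*(c^2 + 3*c - 28)^2)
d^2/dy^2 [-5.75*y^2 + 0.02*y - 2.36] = -11.5000000000000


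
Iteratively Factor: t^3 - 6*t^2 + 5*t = (t - 1)*(t^2 - 5*t) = (t - 5)*(t - 1)*(t)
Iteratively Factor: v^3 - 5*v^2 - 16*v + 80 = (v + 4)*(v^2 - 9*v + 20) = (v - 5)*(v + 4)*(v - 4)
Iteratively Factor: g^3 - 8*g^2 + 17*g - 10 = (g - 5)*(g^2 - 3*g + 2) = (g - 5)*(g - 2)*(g - 1)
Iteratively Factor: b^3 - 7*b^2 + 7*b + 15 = (b + 1)*(b^2 - 8*b + 15) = (b - 3)*(b + 1)*(b - 5)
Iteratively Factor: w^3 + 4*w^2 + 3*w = (w + 1)*(w^2 + 3*w) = w*(w + 1)*(w + 3)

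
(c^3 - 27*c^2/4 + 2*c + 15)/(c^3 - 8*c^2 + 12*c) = (c + 5/4)/c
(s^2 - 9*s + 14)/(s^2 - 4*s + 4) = (s - 7)/(s - 2)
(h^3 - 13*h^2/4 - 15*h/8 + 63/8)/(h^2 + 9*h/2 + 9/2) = (4*h^2 - 19*h + 21)/(4*(h + 3))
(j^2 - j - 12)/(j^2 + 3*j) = (j - 4)/j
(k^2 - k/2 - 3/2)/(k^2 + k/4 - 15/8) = 4*(2*k^2 - k - 3)/(8*k^2 + 2*k - 15)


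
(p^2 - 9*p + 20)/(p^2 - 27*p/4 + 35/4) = 4*(p - 4)/(4*p - 7)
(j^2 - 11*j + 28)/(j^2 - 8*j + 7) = (j - 4)/(j - 1)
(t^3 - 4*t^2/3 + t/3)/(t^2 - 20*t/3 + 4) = t*(3*t^2 - 4*t + 1)/(3*t^2 - 20*t + 12)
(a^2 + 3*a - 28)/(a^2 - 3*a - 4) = (a + 7)/(a + 1)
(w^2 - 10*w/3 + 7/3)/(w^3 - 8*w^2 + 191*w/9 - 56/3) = 3*(w - 1)/(3*w^2 - 17*w + 24)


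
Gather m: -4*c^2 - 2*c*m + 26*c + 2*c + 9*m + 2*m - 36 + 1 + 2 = -4*c^2 + 28*c + m*(11 - 2*c) - 33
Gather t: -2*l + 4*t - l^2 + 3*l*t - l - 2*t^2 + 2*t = -l^2 - 3*l - 2*t^2 + t*(3*l + 6)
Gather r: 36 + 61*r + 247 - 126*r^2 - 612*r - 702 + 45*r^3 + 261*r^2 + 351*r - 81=45*r^3 + 135*r^2 - 200*r - 500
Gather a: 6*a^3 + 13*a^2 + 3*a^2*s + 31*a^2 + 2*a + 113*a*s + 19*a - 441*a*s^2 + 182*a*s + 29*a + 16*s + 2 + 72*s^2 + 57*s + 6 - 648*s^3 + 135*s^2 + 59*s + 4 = 6*a^3 + a^2*(3*s + 44) + a*(-441*s^2 + 295*s + 50) - 648*s^3 + 207*s^2 + 132*s + 12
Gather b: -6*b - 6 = -6*b - 6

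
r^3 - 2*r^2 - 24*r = r*(r - 6)*(r + 4)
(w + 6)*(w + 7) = w^2 + 13*w + 42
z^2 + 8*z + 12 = (z + 2)*(z + 6)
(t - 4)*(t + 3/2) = t^2 - 5*t/2 - 6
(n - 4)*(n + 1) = n^2 - 3*n - 4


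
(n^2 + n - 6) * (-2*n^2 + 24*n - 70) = -2*n^4 + 22*n^3 - 34*n^2 - 214*n + 420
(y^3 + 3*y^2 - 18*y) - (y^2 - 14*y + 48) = y^3 + 2*y^2 - 4*y - 48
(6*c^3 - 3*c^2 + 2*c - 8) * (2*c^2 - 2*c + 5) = 12*c^5 - 18*c^4 + 40*c^3 - 35*c^2 + 26*c - 40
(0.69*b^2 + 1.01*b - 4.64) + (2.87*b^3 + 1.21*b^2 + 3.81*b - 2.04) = 2.87*b^3 + 1.9*b^2 + 4.82*b - 6.68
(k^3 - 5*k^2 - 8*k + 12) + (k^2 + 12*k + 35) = k^3 - 4*k^2 + 4*k + 47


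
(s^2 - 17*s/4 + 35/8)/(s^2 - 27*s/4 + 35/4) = (s - 5/2)/(s - 5)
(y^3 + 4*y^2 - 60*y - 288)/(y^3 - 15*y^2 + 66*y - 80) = (y^2 + 12*y + 36)/(y^2 - 7*y + 10)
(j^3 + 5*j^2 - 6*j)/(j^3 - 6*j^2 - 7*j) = (-j^2 - 5*j + 6)/(-j^2 + 6*j + 7)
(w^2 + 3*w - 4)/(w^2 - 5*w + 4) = (w + 4)/(w - 4)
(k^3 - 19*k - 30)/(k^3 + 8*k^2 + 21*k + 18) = (k - 5)/(k + 3)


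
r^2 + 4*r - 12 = (r - 2)*(r + 6)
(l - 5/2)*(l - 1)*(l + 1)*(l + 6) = l^4 + 7*l^3/2 - 16*l^2 - 7*l/2 + 15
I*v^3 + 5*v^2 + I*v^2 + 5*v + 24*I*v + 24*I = (v - 8*I)*(v + 3*I)*(I*v + I)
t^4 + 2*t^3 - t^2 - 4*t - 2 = (t + 1)^2*(t - sqrt(2))*(t + sqrt(2))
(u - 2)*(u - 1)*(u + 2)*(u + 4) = u^4 + 3*u^3 - 8*u^2 - 12*u + 16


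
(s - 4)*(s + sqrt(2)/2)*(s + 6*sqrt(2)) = s^3 - 4*s^2 + 13*sqrt(2)*s^2/2 - 26*sqrt(2)*s + 6*s - 24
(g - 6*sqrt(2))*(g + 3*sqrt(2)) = g^2 - 3*sqrt(2)*g - 36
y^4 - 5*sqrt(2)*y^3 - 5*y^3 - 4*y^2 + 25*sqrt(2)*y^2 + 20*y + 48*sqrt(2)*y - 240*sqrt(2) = (y - 5)*(y - 4*sqrt(2))*(y - 3*sqrt(2))*(y + 2*sqrt(2))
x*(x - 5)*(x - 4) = x^3 - 9*x^2 + 20*x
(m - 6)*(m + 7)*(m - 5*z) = m^3 - 5*m^2*z + m^2 - 5*m*z - 42*m + 210*z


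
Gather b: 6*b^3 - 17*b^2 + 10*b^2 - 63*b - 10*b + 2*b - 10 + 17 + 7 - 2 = 6*b^3 - 7*b^2 - 71*b + 12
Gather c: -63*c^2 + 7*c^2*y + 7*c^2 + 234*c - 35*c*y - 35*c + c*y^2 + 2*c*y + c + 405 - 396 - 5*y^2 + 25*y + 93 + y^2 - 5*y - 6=c^2*(7*y - 56) + c*(y^2 - 33*y + 200) - 4*y^2 + 20*y + 96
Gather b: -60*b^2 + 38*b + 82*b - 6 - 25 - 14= -60*b^2 + 120*b - 45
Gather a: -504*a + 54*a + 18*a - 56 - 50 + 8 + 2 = -432*a - 96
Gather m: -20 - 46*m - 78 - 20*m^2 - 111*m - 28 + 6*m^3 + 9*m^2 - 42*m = 6*m^3 - 11*m^2 - 199*m - 126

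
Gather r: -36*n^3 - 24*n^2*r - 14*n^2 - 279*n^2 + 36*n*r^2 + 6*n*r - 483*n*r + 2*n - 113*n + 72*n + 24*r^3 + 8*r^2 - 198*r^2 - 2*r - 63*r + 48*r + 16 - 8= -36*n^3 - 293*n^2 - 39*n + 24*r^3 + r^2*(36*n - 190) + r*(-24*n^2 - 477*n - 17) + 8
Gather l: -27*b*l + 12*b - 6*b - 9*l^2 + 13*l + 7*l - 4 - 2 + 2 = 6*b - 9*l^2 + l*(20 - 27*b) - 4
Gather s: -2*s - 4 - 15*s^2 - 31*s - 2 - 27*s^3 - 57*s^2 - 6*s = -27*s^3 - 72*s^2 - 39*s - 6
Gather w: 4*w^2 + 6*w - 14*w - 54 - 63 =4*w^2 - 8*w - 117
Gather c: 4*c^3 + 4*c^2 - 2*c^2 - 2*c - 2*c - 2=4*c^3 + 2*c^2 - 4*c - 2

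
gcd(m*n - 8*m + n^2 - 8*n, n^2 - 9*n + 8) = n - 8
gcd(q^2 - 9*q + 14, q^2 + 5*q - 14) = q - 2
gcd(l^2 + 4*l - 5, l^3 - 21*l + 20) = l^2 + 4*l - 5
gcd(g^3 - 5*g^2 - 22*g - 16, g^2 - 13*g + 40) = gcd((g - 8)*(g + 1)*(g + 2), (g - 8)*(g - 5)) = g - 8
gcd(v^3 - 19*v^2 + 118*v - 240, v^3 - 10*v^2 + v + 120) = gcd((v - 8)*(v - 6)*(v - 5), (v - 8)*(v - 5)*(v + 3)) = v^2 - 13*v + 40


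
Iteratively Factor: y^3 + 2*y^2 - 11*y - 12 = (y + 1)*(y^2 + y - 12) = (y + 1)*(y + 4)*(y - 3)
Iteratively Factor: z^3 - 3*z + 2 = (z - 1)*(z^2 + z - 2) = (z - 1)^2*(z + 2)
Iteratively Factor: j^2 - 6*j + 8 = (j - 4)*(j - 2)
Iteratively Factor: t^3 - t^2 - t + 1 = (t + 1)*(t^2 - 2*t + 1) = (t - 1)*(t + 1)*(t - 1)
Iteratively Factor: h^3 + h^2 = (h)*(h^2 + h) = h*(h + 1)*(h)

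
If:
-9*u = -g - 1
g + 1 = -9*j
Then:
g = 9*u - 1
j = -u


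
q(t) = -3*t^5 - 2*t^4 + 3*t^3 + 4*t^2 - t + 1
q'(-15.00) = -730471.00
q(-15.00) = 2167666.00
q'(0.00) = -1.00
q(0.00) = 1.00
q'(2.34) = -485.24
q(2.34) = -211.44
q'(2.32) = -468.45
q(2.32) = -201.90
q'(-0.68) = -2.97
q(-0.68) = 2.59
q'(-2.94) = -864.11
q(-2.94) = 471.81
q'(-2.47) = -403.61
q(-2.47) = 184.03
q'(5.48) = -14530.79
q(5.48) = -16020.31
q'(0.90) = -2.18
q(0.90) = 2.44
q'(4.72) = -8048.87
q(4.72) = -7619.79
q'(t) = -15*t^4 - 8*t^3 + 9*t^2 + 8*t - 1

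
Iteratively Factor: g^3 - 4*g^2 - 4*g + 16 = (g - 2)*(g^2 - 2*g - 8) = (g - 2)*(g + 2)*(g - 4)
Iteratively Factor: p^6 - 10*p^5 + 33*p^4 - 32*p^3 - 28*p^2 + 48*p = (p + 1)*(p^5 - 11*p^4 + 44*p^3 - 76*p^2 + 48*p) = p*(p + 1)*(p^4 - 11*p^3 + 44*p^2 - 76*p + 48) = p*(p - 2)*(p + 1)*(p^3 - 9*p^2 + 26*p - 24) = p*(p - 2)^2*(p + 1)*(p^2 - 7*p + 12) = p*(p - 3)*(p - 2)^2*(p + 1)*(p - 4)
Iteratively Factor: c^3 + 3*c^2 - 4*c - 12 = (c + 2)*(c^2 + c - 6) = (c - 2)*(c + 2)*(c + 3)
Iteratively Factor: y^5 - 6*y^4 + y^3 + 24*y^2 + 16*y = (y - 4)*(y^4 - 2*y^3 - 7*y^2 - 4*y) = (y - 4)^2*(y^3 + 2*y^2 + y) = y*(y - 4)^2*(y^2 + 2*y + 1) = y*(y - 4)^2*(y + 1)*(y + 1)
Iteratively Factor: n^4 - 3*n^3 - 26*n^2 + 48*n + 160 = (n + 2)*(n^3 - 5*n^2 - 16*n + 80) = (n - 5)*(n + 2)*(n^2 - 16) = (n - 5)*(n - 4)*(n + 2)*(n + 4)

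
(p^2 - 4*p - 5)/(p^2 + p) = (p - 5)/p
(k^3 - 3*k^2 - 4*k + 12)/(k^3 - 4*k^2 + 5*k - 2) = (k^2 - k - 6)/(k^2 - 2*k + 1)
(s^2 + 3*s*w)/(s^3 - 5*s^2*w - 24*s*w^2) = 1/(s - 8*w)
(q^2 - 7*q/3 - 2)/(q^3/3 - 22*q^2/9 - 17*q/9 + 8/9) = 3*(3*q^2 - 7*q - 6)/(3*q^3 - 22*q^2 - 17*q + 8)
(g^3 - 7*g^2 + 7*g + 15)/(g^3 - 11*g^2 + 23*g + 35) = (g - 3)/(g - 7)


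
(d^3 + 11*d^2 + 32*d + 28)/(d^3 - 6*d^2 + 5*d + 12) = (d^3 + 11*d^2 + 32*d + 28)/(d^3 - 6*d^2 + 5*d + 12)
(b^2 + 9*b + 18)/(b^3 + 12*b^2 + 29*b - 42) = (b + 3)/(b^2 + 6*b - 7)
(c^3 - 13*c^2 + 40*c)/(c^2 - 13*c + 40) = c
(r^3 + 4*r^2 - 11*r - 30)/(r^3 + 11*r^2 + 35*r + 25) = (r^2 - r - 6)/(r^2 + 6*r + 5)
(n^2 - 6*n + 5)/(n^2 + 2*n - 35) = (n - 1)/(n + 7)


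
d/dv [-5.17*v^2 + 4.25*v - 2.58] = 4.25 - 10.34*v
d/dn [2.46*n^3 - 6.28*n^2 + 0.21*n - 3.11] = 7.38*n^2 - 12.56*n + 0.21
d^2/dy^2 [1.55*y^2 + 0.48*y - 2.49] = 3.10000000000000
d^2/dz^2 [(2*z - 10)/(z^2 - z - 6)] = 4*(3*(2 - z)*(-z^2 + z + 6) - (z - 5)*(2*z - 1)^2)/(-z^2 + z + 6)^3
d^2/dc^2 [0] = 0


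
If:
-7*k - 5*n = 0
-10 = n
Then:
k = 50/7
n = -10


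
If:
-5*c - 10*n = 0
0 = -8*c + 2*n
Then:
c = 0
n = 0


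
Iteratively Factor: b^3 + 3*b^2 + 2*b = (b)*(b^2 + 3*b + 2) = b*(b + 2)*(b + 1)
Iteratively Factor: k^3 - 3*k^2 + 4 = (k - 2)*(k^2 - k - 2) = (k - 2)^2*(k + 1)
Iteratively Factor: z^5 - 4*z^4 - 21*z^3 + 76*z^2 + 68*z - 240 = (z - 5)*(z^4 + z^3 - 16*z^2 - 4*z + 48) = (z - 5)*(z - 3)*(z^3 + 4*z^2 - 4*z - 16) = (z - 5)*(z - 3)*(z + 2)*(z^2 + 2*z - 8) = (z - 5)*(z - 3)*(z - 2)*(z + 2)*(z + 4)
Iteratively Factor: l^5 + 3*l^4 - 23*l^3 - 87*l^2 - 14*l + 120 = (l + 2)*(l^4 + l^3 - 25*l^2 - 37*l + 60) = (l - 5)*(l + 2)*(l^3 + 6*l^2 + 5*l - 12) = (l - 5)*(l - 1)*(l + 2)*(l^2 + 7*l + 12) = (l - 5)*(l - 1)*(l + 2)*(l + 3)*(l + 4)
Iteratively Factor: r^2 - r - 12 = (r - 4)*(r + 3)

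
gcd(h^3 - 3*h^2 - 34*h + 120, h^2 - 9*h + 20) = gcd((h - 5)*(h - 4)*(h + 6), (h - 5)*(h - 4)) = h^2 - 9*h + 20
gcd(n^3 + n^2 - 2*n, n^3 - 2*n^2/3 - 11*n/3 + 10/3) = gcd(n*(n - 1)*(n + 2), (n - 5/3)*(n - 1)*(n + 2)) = n^2 + n - 2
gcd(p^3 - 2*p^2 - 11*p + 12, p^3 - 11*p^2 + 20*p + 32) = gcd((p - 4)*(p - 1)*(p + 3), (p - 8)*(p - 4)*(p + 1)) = p - 4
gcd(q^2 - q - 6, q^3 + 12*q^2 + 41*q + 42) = q + 2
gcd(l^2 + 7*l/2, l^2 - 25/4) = 1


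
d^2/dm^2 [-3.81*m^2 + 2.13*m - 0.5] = -7.62000000000000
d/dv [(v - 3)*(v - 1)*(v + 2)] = 3*v^2 - 4*v - 5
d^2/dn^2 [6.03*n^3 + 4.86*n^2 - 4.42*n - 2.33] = 36.18*n + 9.72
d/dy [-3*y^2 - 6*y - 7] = -6*y - 6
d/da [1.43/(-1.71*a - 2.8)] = 2.4453/(1.71*a + 2.8)^2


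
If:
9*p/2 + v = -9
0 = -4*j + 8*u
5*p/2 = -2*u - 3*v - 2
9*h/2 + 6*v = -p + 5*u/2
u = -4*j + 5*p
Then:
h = -2713/801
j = -250/89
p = -225/89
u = -125/89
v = 423/178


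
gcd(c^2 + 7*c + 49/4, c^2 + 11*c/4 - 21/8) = c + 7/2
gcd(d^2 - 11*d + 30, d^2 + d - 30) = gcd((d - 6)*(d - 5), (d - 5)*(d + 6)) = d - 5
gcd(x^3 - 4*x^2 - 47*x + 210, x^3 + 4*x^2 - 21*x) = x + 7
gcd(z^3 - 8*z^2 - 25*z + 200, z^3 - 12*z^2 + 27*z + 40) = z^2 - 13*z + 40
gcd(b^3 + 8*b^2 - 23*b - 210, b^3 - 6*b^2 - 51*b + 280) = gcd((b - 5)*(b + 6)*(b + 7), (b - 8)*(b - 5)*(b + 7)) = b^2 + 2*b - 35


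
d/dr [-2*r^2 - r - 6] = -4*r - 1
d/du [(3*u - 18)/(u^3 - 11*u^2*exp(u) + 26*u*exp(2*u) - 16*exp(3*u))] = 3*(u^3 - 11*u^2*exp(u) + 26*u*exp(2*u) + (u - 6)*(11*u^2*exp(u) - 3*u^2 - 52*u*exp(2*u) + 22*u*exp(u) + 48*exp(3*u) - 26*exp(2*u)) - 16*exp(3*u))/(u^3 - 11*u^2*exp(u) + 26*u*exp(2*u) - 16*exp(3*u))^2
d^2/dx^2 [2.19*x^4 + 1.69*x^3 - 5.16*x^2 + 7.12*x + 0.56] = 26.28*x^2 + 10.14*x - 10.32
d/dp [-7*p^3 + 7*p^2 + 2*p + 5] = -21*p^2 + 14*p + 2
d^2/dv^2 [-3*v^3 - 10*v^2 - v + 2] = -18*v - 20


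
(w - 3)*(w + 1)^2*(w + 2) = w^4 + w^3 - 7*w^2 - 13*w - 6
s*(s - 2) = s^2 - 2*s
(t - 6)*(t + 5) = t^2 - t - 30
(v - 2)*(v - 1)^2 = v^3 - 4*v^2 + 5*v - 2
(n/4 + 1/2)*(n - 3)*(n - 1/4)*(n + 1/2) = n^4/4 - 3*n^3/16 - 51*n^2/32 - 11*n/32 + 3/16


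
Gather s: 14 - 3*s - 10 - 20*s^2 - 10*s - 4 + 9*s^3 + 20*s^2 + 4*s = 9*s^3 - 9*s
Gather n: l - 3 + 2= l - 1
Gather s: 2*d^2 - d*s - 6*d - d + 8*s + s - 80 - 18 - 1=2*d^2 - 7*d + s*(9 - d) - 99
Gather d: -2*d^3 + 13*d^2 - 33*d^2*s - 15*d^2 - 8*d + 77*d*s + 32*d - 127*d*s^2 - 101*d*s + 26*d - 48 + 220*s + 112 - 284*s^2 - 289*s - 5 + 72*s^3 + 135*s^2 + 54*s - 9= -2*d^3 + d^2*(-33*s - 2) + d*(-127*s^2 - 24*s + 50) + 72*s^3 - 149*s^2 - 15*s + 50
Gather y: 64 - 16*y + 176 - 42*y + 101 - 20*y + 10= 351 - 78*y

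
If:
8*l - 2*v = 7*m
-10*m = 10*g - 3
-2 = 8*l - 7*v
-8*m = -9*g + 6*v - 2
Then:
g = 133/635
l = 2143/10160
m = 23/254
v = 669/1270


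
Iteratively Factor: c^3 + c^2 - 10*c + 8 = (c - 2)*(c^2 + 3*c - 4) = (c - 2)*(c - 1)*(c + 4)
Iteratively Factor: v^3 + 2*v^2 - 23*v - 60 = (v + 3)*(v^2 - v - 20) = (v - 5)*(v + 3)*(v + 4)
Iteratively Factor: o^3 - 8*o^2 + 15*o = (o - 5)*(o^2 - 3*o) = o*(o - 5)*(o - 3)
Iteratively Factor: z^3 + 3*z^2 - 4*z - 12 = (z + 2)*(z^2 + z - 6) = (z + 2)*(z + 3)*(z - 2)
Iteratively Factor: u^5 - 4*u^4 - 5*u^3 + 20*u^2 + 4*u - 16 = (u - 1)*(u^4 - 3*u^3 - 8*u^2 + 12*u + 16) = (u - 2)*(u - 1)*(u^3 - u^2 - 10*u - 8) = (u - 4)*(u - 2)*(u - 1)*(u^2 + 3*u + 2) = (u - 4)*(u - 2)*(u - 1)*(u + 1)*(u + 2)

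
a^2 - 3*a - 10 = (a - 5)*(a + 2)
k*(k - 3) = k^2 - 3*k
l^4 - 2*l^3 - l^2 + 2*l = l*(l - 2)*(l - 1)*(l + 1)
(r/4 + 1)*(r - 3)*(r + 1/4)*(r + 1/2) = r^4/4 + 7*r^3/16 - 89*r^2/32 - 71*r/32 - 3/8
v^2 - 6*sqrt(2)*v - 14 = (v - 7*sqrt(2))*(v + sqrt(2))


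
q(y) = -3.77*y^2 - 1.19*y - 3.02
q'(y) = -7.54*y - 1.19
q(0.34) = -3.86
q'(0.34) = -3.75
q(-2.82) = -29.64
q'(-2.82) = 20.07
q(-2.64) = -26.15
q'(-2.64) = 18.72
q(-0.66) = -3.88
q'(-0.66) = 3.79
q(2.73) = -34.37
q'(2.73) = -21.77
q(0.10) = -3.18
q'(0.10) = -1.94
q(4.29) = -77.51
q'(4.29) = -33.54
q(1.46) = -12.79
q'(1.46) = -12.20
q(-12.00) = -531.62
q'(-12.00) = 89.29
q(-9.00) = -297.68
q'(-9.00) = 66.67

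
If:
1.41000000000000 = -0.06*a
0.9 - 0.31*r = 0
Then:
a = -23.50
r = 2.90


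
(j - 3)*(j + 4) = j^2 + j - 12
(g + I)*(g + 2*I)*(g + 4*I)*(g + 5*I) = g^4 + 12*I*g^3 - 49*g^2 - 78*I*g + 40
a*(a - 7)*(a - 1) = a^3 - 8*a^2 + 7*a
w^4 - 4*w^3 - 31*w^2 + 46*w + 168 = (w - 7)*(w - 3)*(w + 2)*(w + 4)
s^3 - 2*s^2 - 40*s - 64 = (s - 8)*(s + 2)*(s + 4)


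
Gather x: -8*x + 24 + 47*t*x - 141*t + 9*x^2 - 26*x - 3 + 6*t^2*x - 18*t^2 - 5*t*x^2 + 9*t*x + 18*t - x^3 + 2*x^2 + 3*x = -18*t^2 - 123*t - x^3 + x^2*(11 - 5*t) + x*(6*t^2 + 56*t - 31) + 21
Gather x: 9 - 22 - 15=-28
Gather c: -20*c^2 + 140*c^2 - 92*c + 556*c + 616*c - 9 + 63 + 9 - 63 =120*c^2 + 1080*c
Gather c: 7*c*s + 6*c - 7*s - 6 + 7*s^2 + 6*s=c*(7*s + 6) + 7*s^2 - s - 6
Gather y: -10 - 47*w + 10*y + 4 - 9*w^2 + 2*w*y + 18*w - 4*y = -9*w^2 - 29*w + y*(2*w + 6) - 6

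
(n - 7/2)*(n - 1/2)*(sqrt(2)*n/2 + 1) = sqrt(2)*n^3/2 - 2*sqrt(2)*n^2 + n^2 - 4*n + 7*sqrt(2)*n/8 + 7/4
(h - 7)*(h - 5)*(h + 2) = h^3 - 10*h^2 + 11*h + 70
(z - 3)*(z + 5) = z^2 + 2*z - 15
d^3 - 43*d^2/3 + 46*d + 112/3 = (d - 8)*(d - 7)*(d + 2/3)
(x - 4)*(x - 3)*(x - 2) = x^3 - 9*x^2 + 26*x - 24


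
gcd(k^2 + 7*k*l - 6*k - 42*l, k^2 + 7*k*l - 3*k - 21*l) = k + 7*l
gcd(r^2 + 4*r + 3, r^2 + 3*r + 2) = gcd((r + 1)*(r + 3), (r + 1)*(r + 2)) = r + 1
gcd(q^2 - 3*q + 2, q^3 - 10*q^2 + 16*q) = q - 2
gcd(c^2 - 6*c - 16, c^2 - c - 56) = c - 8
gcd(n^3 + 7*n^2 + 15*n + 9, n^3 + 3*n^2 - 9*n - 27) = n^2 + 6*n + 9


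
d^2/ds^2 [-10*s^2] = -20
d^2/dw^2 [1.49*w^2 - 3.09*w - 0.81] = 2.98000000000000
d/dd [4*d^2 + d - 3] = 8*d + 1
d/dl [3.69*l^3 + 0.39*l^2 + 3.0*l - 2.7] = 11.07*l^2 + 0.78*l + 3.0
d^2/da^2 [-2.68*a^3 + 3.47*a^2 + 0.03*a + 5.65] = 6.94 - 16.08*a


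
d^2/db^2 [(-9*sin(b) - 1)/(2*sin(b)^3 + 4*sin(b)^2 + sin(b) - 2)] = (144*sin(b)^7 + 252*sin(b)^6 - 56*sin(b)^5 + 20*sin(b)^4 + 100*sin(b)^3 - 489*sin(b)^2 - 442*sin(b) - 54)/(2*sin(b)^3 + 4*sin(b)^2 + sin(b) - 2)^3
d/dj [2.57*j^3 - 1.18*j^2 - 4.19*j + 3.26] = 7.71*j^2 - 2.36*j - 4.19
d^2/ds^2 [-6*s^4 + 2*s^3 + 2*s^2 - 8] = -72*s^2 + 12*s + 4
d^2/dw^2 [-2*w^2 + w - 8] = -4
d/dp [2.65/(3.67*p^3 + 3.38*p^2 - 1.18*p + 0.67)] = (-29.1765*p^2 - 17.914*p + 3.127)/(3.67*p^3 + 3.38*p^2 - 1.18*p + 0.67)^2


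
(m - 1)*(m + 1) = m^2 - 1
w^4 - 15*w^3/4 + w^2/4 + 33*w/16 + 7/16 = (w - 7/2)*(w - 1)*(w + 1/4)*(w + 1/2)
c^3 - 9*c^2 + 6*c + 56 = (c - 7)*(c - 4)*(c + 2)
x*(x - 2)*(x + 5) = x^3 + 3*x^2 - 10*x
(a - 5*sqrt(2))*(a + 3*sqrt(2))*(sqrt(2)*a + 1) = sqrt(2)*a^3 - 3*a^2 - 32*sqrt(2)*a - 30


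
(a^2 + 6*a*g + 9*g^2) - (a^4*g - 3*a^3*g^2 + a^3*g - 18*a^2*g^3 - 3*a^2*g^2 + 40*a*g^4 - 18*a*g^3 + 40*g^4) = -a^4*g + 3*a^3*g^2 - a^3*g + 18*a^2*g^3 + 3*a^2*g^2 + a^2 - 40*a*g^4 + 18*a*g^3 + 6*a*g - 40*g^4 + 9*g^2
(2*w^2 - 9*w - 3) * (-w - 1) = -2*w^3 + 7*w^2 + 12*w + 3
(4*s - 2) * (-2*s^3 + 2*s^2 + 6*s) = -8*s^4 + 12*s^3 + 20*s^2 - 12*s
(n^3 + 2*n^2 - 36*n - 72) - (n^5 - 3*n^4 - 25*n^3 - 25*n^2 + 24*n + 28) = -n^5 + 3*n^4 + 26*n^3 + 27*n^2 - 60*n - 100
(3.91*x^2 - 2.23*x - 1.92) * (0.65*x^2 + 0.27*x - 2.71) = 2.5415*x^4 - 0.3938*x^3 - 12.4462*x^2 + 5.5249*x + 5.2032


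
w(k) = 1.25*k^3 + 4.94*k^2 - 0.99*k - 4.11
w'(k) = 3.75*k^2 + 9.88*k - 0.99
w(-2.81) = 9.94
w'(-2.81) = 0.86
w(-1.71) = 5.78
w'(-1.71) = -6.92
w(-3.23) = 8.50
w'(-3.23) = 6.22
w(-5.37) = -49.91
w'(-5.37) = 54.09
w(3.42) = 100.29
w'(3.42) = 76.66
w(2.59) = 48.18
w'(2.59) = 49.75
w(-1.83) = 6.58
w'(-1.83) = -6.51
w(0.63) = -2.46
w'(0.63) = 6.72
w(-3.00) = 9.57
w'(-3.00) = 3.12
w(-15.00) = -3096.51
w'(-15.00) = 694.56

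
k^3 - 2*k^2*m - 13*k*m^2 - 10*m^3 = (k - 5*m)*(k + m)*(k + 2*m)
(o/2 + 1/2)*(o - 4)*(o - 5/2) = o^3/2 - 11*o^2/4 + 7*o/4 + 5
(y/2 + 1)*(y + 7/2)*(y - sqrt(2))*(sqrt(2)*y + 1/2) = sqrt(2)*y^4/2 - 3*y^3/4 + 11*sqrt(2)*y^3/4 - 33*y^2/8 + 13*sqrt(2)*y^2/4 - 21*y/4 - 11*sqrt(2)*y/8 - 7*sqrt(2)/4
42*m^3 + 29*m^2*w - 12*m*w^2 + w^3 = (-7*m + w)*(-6*m + w)*(m + w)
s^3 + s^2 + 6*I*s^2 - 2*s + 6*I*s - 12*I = (s - 1)*(s + 2)*(s + 6*I)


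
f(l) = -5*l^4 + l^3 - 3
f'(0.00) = 0.00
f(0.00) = -3.00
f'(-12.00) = 34992.00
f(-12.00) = -105411.00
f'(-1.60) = 89.60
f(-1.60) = -39.86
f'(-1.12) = 31.86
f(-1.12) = -12.27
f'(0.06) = 0.01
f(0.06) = -3.00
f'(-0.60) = 5.40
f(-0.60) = -3.86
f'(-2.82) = 472.37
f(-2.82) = -341.63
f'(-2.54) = 347.10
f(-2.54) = -227.50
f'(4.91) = -2295.09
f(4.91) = -2790.63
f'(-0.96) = 20.46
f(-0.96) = -8.13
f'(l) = -20*l^3 + 3*l^2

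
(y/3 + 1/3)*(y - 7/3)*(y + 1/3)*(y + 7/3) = y^4/3 + 4*y^3/9 - 46*y^2/27 - 196*y/81 - 49/81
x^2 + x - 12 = (x - 3)*(x + 4)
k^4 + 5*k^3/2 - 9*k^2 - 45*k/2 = k*(k - 3)*(k + 5/2)*(k + 3)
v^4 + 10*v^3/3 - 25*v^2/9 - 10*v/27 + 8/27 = (v - 2/3)*(v - 1/3)*(v + 1/3)*(v + 4)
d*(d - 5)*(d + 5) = d^3 - 25*d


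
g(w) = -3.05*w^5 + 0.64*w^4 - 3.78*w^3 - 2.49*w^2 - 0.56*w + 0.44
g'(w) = -15.25*w^4 + 2.56*w^3 - 11.34*w^2 - 4.98*w - 0.56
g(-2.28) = 238.79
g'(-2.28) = -490.60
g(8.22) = -113811.32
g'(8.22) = -69009.57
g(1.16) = -14.71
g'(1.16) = -45.21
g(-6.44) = 35796.62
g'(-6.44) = -27353.46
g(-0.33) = 0.51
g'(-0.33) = -0.42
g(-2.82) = 651.39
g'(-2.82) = -1098.53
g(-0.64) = 1.20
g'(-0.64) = -5.25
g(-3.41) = 1616.10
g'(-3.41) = -2278.94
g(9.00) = -178862.32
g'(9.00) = -99152.93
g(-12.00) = 778389.08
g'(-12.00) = -322221.44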